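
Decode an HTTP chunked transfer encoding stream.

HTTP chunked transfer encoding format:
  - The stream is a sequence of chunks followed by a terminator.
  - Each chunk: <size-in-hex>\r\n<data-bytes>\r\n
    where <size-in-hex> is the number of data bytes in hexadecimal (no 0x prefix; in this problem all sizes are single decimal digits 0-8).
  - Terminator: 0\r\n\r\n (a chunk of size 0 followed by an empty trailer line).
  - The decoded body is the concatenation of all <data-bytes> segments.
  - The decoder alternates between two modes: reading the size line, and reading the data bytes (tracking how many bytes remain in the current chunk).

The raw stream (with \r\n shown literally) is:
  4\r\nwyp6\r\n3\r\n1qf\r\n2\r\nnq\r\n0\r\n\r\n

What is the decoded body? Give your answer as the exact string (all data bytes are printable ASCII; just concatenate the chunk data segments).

Chunk 1: stream[0..1]='4' size=0x4=4, data at stream[3..7]='wyp6' -> body[0..4], body so far='wyp6'
Chunk 2: stream[9..10]='3' size=0x3=3, data at stream[12..15]='1qf' -> body[4..7], body so far='wyp61qf'
Chunk 3: stream[17..18]='2' size=0x2=2, data at stream[20..22]='nq' -> body[7..9], body so far='wyp61qfnq'
Chunk 4: stream[24..25]='0' size=0 (terminator). Final body='wyp61qfnq' (9 bytes)

Answer: wyp61qfnq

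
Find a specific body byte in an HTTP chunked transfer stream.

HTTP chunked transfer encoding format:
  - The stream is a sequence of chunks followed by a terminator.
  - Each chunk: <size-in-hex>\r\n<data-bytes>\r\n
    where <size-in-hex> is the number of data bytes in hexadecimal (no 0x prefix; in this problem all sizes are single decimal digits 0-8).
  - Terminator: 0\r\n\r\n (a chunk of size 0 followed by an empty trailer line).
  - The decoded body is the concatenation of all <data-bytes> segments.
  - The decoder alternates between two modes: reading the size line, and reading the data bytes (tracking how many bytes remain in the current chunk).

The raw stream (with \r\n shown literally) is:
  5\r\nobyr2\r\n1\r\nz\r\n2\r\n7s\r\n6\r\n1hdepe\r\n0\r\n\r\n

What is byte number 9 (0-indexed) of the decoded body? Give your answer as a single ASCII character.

Answer: h

Derivation:
Chunk 1: stream[0..1]='5' size=0x5=5, data at stream[3..8]='obyr2' -> body[0..5], body so far='obyr2'
Chunk 2: stream[10..11]='1' size=0x1=1, data at stream[13..14]='z' -> body[5..6], body so far='obyr2z'
Chunk 3: stream[16..17]='2' size=0x2=2, data at stream[19..21]='7s' -> body[6..8], body so far='obyr2z7s'
Chunk 4: stream[23..24]='6' size=0x6=6, data at stream[26..32]='1hdepe' -> body[8..14], body so far='obyr2z7s1hdepe'
Chunk 5: stream[34..35]='0' size=0 (terminator). Final body='obyr2z7s1hdepe' (14 bytes)
Body byte 9 = 'h'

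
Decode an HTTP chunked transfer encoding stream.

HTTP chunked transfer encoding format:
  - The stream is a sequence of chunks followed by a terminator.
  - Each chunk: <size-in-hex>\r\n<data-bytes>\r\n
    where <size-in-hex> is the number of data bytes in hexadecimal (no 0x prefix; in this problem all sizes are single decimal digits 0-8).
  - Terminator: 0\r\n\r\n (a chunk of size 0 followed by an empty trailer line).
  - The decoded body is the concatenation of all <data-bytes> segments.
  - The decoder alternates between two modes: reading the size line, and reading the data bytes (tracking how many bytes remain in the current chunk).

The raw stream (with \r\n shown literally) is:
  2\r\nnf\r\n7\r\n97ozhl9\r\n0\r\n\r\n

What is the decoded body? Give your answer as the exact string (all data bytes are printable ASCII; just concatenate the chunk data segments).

Chunk 1: stream[0..1]='2' size=0x2=2, data at stream[3..5]='nf' -> body[0..2], body so far='nf'
Chunk 2: stream[7..8]='7' size=0x7=7, data at stream[10..17]='97ozhl9' -> body[2..9], body so far='nf97ozhl9'
Chunk 3: stream[19..20]='0' size=0 (terminator). Final body='nf97ozhl9' (9 bytes)

Answer: nf97ozhl9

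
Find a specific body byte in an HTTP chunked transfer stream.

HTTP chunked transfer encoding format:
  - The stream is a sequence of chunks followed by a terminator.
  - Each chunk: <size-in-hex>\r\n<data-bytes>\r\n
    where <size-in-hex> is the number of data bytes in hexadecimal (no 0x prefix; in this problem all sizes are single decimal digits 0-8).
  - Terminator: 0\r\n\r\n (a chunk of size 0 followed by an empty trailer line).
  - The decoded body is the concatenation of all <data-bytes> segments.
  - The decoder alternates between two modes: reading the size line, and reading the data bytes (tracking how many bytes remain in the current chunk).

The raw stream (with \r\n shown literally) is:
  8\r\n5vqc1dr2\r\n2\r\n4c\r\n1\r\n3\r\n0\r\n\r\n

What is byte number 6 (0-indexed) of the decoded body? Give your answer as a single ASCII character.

Answer: r

Derivation:
Chunk 1: stream[0..1]='8' size=0x8=8, data at stream[3..11]='5vqc1dr2' -> body[0..8], body so far='5vqc1dr2'
Chunk 2: stream[13..14]='2' size=0x2=2, data at stream[16..18]='4c' -> body[8..10], body so far='5vqc1dr24c'
Chunk 3: stream[20..21]='1' size=0x1=1, data at stream[23..24]='3' -> body[10..11], body so far='5vqc1dr24c3'
Chunk 4: stream[26..27]='0' size=0 (terminator). Final body='5vqc1dr24c3' (11 bytes)
Body byte 6 = 'r'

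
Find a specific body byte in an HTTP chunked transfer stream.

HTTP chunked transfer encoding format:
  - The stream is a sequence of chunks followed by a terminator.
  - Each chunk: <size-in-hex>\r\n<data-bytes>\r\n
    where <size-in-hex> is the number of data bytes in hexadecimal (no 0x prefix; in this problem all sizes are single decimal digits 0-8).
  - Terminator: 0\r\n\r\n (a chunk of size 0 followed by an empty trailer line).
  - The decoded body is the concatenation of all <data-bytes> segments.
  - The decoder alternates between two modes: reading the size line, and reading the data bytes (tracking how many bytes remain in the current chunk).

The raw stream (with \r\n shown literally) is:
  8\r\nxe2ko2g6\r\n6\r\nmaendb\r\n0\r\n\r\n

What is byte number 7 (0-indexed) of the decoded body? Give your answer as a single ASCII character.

Chunk 1: stream[0..1]='8' size=0x8=8, data at stream[3..11]='xe2ko2g6' -> body[0..8], body so far='xe2ko2g6'
Chunk 2: stream[13..14]='6' size=0x6=6, data at stream[16..22]='maendb' -> body[8..14], body so far='xe2ko2g6maendb'
Chunk 3: stream[24..25]='0' size=0 (terminator). Final body='xe2ko2g6maendb' (14 bytes)
Body byte 7 = '6'

Answer: 6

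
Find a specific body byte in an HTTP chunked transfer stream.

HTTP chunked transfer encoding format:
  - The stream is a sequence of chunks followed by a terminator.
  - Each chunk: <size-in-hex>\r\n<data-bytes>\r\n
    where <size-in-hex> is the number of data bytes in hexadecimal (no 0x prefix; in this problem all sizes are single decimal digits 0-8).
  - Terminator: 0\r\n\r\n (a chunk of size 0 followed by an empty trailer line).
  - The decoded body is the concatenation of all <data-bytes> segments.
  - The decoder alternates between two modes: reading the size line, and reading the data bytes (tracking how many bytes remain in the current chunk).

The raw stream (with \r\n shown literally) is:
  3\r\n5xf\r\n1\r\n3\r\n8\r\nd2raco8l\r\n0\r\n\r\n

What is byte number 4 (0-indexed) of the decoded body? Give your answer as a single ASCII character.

Chunk 1: stream[0..1]='3' size=0x3=3, data at stream[3..6]='5xf' -> body[0..3], body so far='5xf'
Chunk 2: stream[8..9]='1' size=0x1=1, data at stream[11..12]='3' -> body[3..4], body so far='5xf3'
Chunk 3: stream[14..15]='8' size=0x8=8, data at stream[17..25]='d2raco8l' -> body[4..12], body so far='5xf3d2raco8l'
Chunk 4: stream[27..28]='0' size=0 (terminator). Final body='5xf3d2raco8l' (12 bytes)
Body byte 4 = 'd'

Answer: d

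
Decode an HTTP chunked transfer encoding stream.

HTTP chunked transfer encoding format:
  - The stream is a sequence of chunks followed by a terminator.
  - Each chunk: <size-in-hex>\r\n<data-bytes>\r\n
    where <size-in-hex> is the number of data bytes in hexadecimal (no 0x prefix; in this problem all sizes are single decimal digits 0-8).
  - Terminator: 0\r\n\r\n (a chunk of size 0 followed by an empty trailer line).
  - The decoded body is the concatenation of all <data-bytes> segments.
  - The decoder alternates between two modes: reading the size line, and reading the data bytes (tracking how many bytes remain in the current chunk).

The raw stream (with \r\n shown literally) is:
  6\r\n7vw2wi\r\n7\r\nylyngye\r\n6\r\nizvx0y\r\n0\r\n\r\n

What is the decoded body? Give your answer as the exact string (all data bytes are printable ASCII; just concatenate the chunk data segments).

Answer: 7vw2wiylyngyeizvx0y

Derivation:
Chunk 1: stream[0..1]='6' size=0x6=6, data at stream[3..9]='7vw2wi' -> body[0..6], body so far='7vw2wi'
Chunk 2: stream[11..12]='7' size=0x7=7, data at stream[14..21]='ylyngye' -> body[6..13], body so far='7vw2wiylyngye'
Chunk 3: stream[23..24]='6' size=0x6=6, data at stream[26..32]='izvx0y' -> body[13..19], body so far='7vw2wiylyngyeizvx0y'
Chunk 4: stream[34..35]='0' size=0 (terminator). Final body='7vw2wiylyngyeizvx0y' (19 bytes)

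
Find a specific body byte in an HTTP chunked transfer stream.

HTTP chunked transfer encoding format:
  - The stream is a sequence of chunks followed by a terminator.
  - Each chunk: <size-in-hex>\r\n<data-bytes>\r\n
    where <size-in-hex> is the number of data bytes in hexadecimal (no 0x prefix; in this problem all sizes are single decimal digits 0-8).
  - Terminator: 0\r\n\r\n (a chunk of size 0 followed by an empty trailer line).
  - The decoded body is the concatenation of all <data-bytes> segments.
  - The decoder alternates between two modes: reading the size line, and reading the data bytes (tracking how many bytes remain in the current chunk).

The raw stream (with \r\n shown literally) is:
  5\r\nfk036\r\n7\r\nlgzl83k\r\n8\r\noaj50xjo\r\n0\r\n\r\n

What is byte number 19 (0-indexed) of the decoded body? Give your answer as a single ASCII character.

Answer: o

Derivation:
Chunk 1: stream[0..1]='5' size=0x5=5, data at stream[3..8]='fk036' -> body[0..5], body so far='fk036'
Chunk 2: stream[10..11]='7' size=0x7=7, data at stream[13..20]='lgzl83k' -> body[5..12], body so far='fk036lgzl83k'
Chunk 3: stream[22..23]='8' size=0x8=8, data at stream[25..33]='oaj50xjo' -> body[12..20], body so far='fk036lgzl83koaj50xjo'
Chunk 4: stream[35..36]='0' size=0 (terminator). Final body='fk036lgzl83koaj50xjo' (20 bytes)
Body byte 19 = 'o'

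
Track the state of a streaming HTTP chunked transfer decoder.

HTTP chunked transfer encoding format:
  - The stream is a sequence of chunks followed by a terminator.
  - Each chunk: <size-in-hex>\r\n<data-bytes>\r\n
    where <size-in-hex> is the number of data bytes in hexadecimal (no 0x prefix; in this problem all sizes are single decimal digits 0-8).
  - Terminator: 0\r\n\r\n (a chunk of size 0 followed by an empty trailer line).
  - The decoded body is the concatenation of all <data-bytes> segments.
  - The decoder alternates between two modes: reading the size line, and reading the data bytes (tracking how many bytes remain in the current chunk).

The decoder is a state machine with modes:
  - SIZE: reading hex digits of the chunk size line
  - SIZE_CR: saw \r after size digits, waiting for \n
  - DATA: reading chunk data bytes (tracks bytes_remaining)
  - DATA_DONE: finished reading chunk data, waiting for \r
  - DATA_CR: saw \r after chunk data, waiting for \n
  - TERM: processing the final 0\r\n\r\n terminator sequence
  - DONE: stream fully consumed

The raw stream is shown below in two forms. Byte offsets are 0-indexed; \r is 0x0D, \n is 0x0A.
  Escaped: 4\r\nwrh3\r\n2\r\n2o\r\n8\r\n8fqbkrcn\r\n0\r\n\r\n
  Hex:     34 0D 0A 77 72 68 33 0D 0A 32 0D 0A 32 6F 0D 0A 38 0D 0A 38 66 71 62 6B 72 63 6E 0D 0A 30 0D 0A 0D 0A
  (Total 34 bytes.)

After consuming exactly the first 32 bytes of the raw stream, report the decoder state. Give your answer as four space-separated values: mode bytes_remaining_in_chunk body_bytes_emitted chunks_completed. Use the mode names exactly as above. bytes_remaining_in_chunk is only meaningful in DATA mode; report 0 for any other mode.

Answer: TERM 0 14 3

Derivation:
Byte 0 = '4': mode=SIZE remaining=0 emitted=0 chunks_done=0
Byte 1 = 0x0D: mode=SIZE_CR remaining=0 emitted=0 chunks_done=0
Byte 2 = 0x0A: mode=DATA remaining=4 emitted=0 chunks_done=0
Byte 3 = 'w': mode=DATA remaining=3 emitted=1 chunks_done=0
Byte 4 = 'r': mode=DATA remaining=2 emitted=2 chunks_done=0
Byte 5 = 'h': mode=DATA remaining=1 emitted=3 chunks_done=0
Byte 6 = '3': mode=DATA_DONE remaining=0 emitted=4 chunks_done=0
Byte 7 = 0x0D: mode=DATA_CR remaining=0 emitted=4 chunks_done=0
Byte 8 = 0x0A: mode=SIZE remaining=0 emitted=4 chunks_done=1
Byte 9 = '2': mode=SIZE remaining=0 emitted=4 chunks_done=1
Byte 10 = 0x0D: mode=SIZE_CR remaining=0 emitted=4 chunks_done=1
Byte 11 = 0x0A: mode=DATA remaining=2 emitted=4 chunks_done=1
Byte 12 = '2': mode=DATA remaining=1 emitted=5 chunks_done=1
Byte 13 = 'o': mode=DATA_DONE remaining=0 emitted=6 chunks_done=1
Byte 14 = 0x0D: mode=DATA_CR remaining=0 emitted=6 chunks_done=1
Byte 15 = 0x0A: mode=SIZE remaining=0 emitted=6 chunks_done=2
Byte 16 = '8': mode=SIZE remaining=0 emitted=6 chunks_done=2
Byte 17 = 0x0D: mode=SIZE_CR remaining=0 emitted=6 chunks_done=2
Byte 18 = 0x0A: mode=DATA remaining=8 emitted=6 chunks_done=2
Byte 19 = '8': mode=DATA remaining=7 emitted=7 chunks_done=2
Byte 20 = 'f': mode=DATA remaining=6 emitted=8 chunks_done=2
Byte 21 = 'q': mode=DATA remaining=5 emitted=9 chunks_done=2
Byte 22 = 'b': mode=DATA remaining=4 emitted=10 chunks_done=2
Byte 23 = 'k': mode=DATA remaining=3 emitted=11 chunks_done=2
Byte 24 = 'r': mode=DATA remaining=2 emitted=12 chunks_done=2
Byte 25 = 'c': mode=DATA remaining=1 emitted=13 chunks_done=2
Byte 26 = 'n': mode=DATA_DONE remaining=0 emitted=14 chunks_done=2
Byte 27 = 0x0D: mode=DATA_CR remaining=0 emitted=14 chunks_done=2
Byte 28 = 0x0A: mode=SIZE remaining=0 emitted=14 chunks_done=3
Byte 29 = '0': mode=SIZE remaining=0 emitted=14 chunks_done=3
Byte 30 = 0x0D: mode=SIZE_CR remaining=0 emitted=14 chunks_done=3
Byte 31 = 0x0A: mode=TERM remaining=0 emitted=14 chunks_done=3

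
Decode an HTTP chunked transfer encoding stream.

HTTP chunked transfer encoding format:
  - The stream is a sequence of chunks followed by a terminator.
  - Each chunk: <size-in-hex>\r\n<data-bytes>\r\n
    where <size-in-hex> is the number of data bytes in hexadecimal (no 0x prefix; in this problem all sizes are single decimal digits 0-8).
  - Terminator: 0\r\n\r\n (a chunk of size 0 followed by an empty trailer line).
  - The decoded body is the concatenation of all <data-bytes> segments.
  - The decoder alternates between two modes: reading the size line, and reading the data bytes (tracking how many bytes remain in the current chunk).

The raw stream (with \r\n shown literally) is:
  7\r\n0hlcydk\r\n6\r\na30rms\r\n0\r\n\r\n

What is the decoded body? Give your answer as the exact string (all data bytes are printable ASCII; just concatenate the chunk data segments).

Answer: 0hlcydka30rms

Derivation:
Chunk 1: stream[0..1]='7' size=0x7=7, data at stream[3..10]='0hlcydk' -> body[0..7], body so far='0hlcydk'
Chunk 2: stream[12..13]='6' size=0x6=6, data at stream[15..21]='a30rms' -> body[7..13], body so far='0hlcydka30rms'
Chunk 3: stream[23..24]='0' size=0 (terminator). Final body='0hlcydka30rms' (13 bytes)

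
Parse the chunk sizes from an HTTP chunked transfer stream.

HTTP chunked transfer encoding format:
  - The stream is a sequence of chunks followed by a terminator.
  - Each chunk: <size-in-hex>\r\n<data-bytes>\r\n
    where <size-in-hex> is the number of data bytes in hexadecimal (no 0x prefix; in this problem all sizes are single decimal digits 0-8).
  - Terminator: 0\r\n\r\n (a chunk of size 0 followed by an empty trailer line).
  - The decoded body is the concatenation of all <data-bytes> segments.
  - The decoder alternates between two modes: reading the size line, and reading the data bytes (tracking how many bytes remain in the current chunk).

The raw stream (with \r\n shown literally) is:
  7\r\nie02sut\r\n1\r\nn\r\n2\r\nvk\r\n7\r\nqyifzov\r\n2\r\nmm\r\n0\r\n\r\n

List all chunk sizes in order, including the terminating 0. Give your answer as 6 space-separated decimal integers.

Answer: 7 1 2 7 2 0

Derivation:
Chunk 1: stream[0..1]='7' size=0x7=7, data at stream[3..10]='ie02sut' -> body[0..7], body so far='ie02sut'
Chunk 2: stream[12..13]='1' size=0x1=1, data at stream[15..16]='n' -> body[7..8], body so far='ie02sutn'
Chunk 3: stream[18..19]='2' size=0x2=2, data at stream[21..23]='vk' -> body[8..10], body so far='ie02sutnvk'
Chunk 4: stream[25..26]='7' size=0x7=7, data at stream[28..35]='qyifzov' -> body[10..17], body so far='ie02sutnvkqyifzov'
Chunk 5: stream[37..38]='2' size=0x2=2, data at stream[40..42]='mm' -> body[17..19], body so far='ie02sutnvkqyifzovmm'
Chunk 6: stream[44..45]='0' size=0 (terminator). Final body='ie02sutnvkqyifzovmm' (19 bytes)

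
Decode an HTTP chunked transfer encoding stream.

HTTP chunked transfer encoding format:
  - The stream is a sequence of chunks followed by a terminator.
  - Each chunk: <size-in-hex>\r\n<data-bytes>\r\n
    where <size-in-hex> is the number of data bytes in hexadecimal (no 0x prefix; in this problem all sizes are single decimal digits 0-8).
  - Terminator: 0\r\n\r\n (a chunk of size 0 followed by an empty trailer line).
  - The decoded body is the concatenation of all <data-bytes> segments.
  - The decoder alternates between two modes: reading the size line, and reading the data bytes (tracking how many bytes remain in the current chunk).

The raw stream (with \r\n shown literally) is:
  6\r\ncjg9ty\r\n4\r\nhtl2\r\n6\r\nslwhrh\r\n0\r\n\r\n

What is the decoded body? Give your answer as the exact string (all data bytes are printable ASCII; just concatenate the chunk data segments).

Answer: cjg9tyhtl2slwhrh

Derivation:
Chunk 1: stream[0..1]='6' size=0x6=6, data at stream[3..9]='cjg9ty' -> body[0..6], body so far='cjg9ty'
Chunk 2: stream[11..12]='4' size=0x4=4, data at stream[14..18]='htl2' -> body[6..10], body so far='cjg9tyhtl2'
Chunk 3: stream[20..21]='6' size=0x6=6, data at stream[23..29]='slwhrh' -> body[10..16], body so far='cjg9tyhtl2slwhrh'
Chunk 4: stream[31..32]='0' size=0 (terminator). Final body='cjg9tyhtl2slwhrh' (16 bytes)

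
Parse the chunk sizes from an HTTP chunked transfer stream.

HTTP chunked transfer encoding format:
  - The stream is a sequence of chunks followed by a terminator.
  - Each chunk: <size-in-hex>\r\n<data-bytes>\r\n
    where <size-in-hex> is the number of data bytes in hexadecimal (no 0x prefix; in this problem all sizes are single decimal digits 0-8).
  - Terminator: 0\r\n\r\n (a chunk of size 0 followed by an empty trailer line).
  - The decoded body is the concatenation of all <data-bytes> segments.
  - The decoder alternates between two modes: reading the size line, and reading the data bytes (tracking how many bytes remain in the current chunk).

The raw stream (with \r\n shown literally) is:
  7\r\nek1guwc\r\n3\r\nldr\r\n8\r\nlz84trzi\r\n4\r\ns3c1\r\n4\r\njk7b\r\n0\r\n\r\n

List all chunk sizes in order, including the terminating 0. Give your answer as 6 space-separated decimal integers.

Answer: 7 3 8 4 4 0

Derivation:
Chunk 1: stream[0..1]='7' size=0x7=7, data at stream[3..10]='ek1guwc' -> body[0..7], body so far='ek1guwc'
Chunk 2: stream[12..13]='3' size=0x3=3, data at stream[15..18]='ldr' -> body[7..10], body so far='ek1guwcldr'
Chunk 3: stream[20..21]='8' size=0x8=8, data at stream[23..31]='lz84trzi' -> body[10..18], body so far='ek1guwcldrlz84trzi'
Chunk 4: stream[33..34]='4' size=0x4=4, data at stream[36..40]='s3c1' -> body[18..22], body so far='ek1guwcldrlz84trzis3c1'
Chunk 5: stream[42..43]='4' size=0x4=4, data at stream[45..49]='jk7b' -> body[22..26], body so far='ek1guwcldrlz84trzis3c1jk7b'
Chunk 6: stream[51..52]='0' size=0 (terminator). Final body='ek1guwcldrlz84trzis3c1jk7b' (26 bytes)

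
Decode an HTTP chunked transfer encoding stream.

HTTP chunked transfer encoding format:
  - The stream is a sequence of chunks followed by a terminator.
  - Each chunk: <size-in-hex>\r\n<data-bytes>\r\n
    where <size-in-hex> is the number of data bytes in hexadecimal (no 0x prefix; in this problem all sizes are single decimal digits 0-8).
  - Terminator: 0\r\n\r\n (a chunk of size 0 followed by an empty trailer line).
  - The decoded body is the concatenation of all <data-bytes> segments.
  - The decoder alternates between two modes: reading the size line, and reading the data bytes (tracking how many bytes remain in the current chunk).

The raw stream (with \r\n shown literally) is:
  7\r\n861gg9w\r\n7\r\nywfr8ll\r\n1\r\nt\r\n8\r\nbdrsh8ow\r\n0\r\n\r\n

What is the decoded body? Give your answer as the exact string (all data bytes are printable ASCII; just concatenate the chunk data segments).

Answer: 861gg9wywfr8lltbdrsh8ow

Derivation:
Chunk 1: stream[0..1]='7' size=0x7=7, data at stream[3..10]='861gg9w' -> body[0..7], body so far='861gg9w'
Chunk 2: stream[12..13]='7' size=0x7=7, data at stream[15..22]='ywfr8ll' -> body[7..14], body so far='861gg9wywfr8ll'
Chunk 3: stream[24..25]='1' size=0x1=1, data at stream[27..28]='t' -> body[14..15], body so far='861gg9wywfr8llt'
Chunk 4: stream[30..31]='8' size=0x8=8, data at stream[33..41]='bdrsh8ow' -> body[15..23], body so far='861gg9wywfr8lltbdrsh8ow'
Chunk 5: stream[43..44]='0' size=0 (terminator). Final body='861gg9wywfr8lltbdrsh8ow' (23 bytes)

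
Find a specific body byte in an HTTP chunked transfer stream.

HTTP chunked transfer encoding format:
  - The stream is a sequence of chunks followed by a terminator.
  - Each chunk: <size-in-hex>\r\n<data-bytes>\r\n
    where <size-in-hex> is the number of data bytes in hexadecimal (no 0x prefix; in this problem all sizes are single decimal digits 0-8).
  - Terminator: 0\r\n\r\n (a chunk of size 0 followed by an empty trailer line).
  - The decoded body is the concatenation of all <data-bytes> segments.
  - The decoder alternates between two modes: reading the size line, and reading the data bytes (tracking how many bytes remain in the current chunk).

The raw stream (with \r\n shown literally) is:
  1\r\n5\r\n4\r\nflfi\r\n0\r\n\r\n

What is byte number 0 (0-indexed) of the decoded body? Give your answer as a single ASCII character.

Chunk 1: stream[0..1]='1' size=0x1=1, data at stream[3..4]='5' -> body[0..1], body so far='5'
Chunk 2: stream[6..7]='4' size=0x4=4, data at stream[9..13]='flfi' -> body[1..5], body so far='5flfi'
Chunk 3: stream[15..16]='0' size=0 (terminator). Final body='5flfi' (5 bytes)
Body byte 0 = '5'

Answer: 5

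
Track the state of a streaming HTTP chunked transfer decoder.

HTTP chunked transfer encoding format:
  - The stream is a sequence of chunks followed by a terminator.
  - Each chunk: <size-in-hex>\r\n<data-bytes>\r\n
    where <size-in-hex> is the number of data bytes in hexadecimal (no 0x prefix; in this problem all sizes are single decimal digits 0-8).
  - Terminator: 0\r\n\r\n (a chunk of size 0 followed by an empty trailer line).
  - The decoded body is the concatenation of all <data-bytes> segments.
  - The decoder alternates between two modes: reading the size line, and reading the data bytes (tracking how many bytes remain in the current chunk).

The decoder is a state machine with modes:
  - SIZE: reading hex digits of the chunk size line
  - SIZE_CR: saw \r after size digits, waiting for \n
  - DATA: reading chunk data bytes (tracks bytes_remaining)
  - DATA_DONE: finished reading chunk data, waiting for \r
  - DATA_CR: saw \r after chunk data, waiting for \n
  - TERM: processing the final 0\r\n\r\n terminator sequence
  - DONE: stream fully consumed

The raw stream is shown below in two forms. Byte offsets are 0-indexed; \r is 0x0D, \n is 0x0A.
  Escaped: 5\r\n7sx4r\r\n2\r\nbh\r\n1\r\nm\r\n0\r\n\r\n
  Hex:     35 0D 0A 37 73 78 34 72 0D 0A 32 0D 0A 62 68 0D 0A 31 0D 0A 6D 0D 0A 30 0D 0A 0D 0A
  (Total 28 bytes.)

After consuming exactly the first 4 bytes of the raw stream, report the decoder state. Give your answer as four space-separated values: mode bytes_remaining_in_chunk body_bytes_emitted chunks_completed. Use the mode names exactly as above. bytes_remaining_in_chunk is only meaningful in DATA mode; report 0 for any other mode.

Answer: DATA 4 1 0

Derivation:
Byte 0 = '5': mode=SIZE remaining=0 emitted=0 chunks_done=0
Byte 1 = 0x0D: mode=SIZE_CR remaining=0 emitted=0 chunks_done=0
Byte 2 = 0x0A: mode=DATA remaining=5 emitted=0 chunks_done=0
Byte 3 = '7': mode=DATA remaining=4 emitted=1 chunks_done=0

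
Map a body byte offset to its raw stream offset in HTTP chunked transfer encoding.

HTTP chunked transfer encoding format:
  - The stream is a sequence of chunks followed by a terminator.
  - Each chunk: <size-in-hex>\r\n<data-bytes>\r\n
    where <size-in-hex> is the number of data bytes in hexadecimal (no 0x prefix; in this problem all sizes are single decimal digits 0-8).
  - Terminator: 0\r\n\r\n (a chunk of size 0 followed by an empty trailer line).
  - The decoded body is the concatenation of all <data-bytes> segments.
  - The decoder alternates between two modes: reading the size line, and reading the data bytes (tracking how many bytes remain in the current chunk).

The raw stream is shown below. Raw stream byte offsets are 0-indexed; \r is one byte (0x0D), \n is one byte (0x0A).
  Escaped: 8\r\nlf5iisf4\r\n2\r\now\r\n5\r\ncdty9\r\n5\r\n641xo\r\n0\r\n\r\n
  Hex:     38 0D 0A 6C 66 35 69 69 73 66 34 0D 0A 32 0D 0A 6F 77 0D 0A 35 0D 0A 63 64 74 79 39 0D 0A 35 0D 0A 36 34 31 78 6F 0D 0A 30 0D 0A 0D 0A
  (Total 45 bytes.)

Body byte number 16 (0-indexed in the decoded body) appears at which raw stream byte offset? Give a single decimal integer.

Answer: 34

Derivation:
Chunk 1: stream[0..1]='8' size=0x8=8, data at stream[3..11]='lf5iisf4' -> body[0..8], body so far='lf5iisf4'
Chunk 2: stream[13..14]='2' size=0x2=2, data at stream[16..18]='ow' -> body[8..10], body so far='lf5iisf4ow'
Chunk 3: stream[20..21]='5' size=0x5=5, data at stream[23..28]='cdty9' -> body[10..15], body so far='lf5iisf4owcdty9'
Chunk 4: stream[30..31]='5' size=0x5=5, data at stream[33..38]='641xo' -> body[15..20], body so far='lf5iisf4owcdty9641xo'
Chunk 5: stream[40..41]='0' size=0 (terminator). Final body='lf5iisf4owcdty9641xo' (20 bytes)
Body byte 16 at stream offset 34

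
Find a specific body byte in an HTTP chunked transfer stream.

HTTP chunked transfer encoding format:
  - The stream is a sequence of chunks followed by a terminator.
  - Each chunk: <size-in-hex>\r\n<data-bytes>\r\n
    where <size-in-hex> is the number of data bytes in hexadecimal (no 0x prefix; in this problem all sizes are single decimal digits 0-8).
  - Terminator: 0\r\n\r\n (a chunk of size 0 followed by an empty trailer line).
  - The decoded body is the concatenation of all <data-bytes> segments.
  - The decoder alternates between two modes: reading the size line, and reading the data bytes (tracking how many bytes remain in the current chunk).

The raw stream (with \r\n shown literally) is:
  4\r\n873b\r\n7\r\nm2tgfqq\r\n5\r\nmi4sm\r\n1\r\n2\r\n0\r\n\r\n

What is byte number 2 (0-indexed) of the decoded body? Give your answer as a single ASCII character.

Answer: 3

Derivation:
Chunk 1: stream[0..1]='4' size=0x4=4, data at stream[3..7]='873b' -> body[0..4], body so far='873b'
Chunk 2: stream[9..10]='7' size=0x7=7, data at stream[12..19]='m2tgfqq' -> body[4..11], body so far='873bm2tgfqq'
Chunk 3: stream[21..22]='5' size=0x5=5, data at stream[24..29]='mi4sm' -> body[11..16], body so far='873bm2tgfqqmi4sm'
Chunk 4: stream[31..32]='1' size=0x1=1, data at stream[34..35]='2' -> body[16..17], body so far='873bm2tgfqqmi4sm2'
Chunk 5: stream[37..38]='0' size=0 (terminator). Final body='873bm2tgfqqmi4sm2' (17 bytes)
Body byte 2 = '3'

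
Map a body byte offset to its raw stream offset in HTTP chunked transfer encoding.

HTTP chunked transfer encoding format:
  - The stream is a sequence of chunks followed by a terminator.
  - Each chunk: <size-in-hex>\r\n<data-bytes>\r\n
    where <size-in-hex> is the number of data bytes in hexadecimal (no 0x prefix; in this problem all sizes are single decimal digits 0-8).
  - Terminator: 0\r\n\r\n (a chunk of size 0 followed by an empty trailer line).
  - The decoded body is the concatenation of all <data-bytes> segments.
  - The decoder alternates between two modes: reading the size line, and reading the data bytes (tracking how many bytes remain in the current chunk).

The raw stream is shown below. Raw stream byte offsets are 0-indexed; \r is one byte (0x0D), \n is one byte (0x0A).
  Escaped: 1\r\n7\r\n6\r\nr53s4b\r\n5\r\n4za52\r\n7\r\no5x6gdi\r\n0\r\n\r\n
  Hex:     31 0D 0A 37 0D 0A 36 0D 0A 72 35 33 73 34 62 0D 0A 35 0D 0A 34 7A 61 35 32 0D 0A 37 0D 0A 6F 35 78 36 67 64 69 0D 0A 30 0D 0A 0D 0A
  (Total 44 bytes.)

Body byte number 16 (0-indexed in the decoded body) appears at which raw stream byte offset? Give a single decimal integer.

Answer: 34

Derivation:
Chunk 1: stream[0..1]='1' size=0x1=1, data at stream[3..4]='7' -> body[0..1], body so far='7'
Chunk 2: stream[6..7]='6' size=0x6=6, data at stream[9..15]='r53s4b' -> body[1..7], body so far='7r53s4b'
Chunk 3: stream[17..18]='5' size=0x5=5, data at stream[20..25]='4za52' -> body[7..12], body so far='7r53s4b4za52'
Chunk 4: stream[27..28]='7' size=0x7=7, data at stream[30..37]='o5x6gdi' -> body[12..19], body so far='7r53s4b4za52o5x6gdi'
Chunk 5: stream[39..40]='0' size=0 (terminator). Final body='7r53s4b4za52o5x6gdi' (19 bytes)
Body byte 16 at stream offset 34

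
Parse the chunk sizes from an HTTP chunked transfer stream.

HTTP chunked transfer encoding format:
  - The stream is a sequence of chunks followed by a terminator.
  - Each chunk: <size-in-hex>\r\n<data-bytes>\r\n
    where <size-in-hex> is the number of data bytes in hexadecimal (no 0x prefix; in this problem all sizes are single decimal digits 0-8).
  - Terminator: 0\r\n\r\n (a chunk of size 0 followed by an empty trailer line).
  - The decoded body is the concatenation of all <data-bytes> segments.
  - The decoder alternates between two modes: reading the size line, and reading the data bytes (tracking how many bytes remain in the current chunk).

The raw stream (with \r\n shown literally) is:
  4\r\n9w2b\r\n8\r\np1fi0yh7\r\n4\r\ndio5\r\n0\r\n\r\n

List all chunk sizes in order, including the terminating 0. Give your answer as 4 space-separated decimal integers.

Chunk 1: stream[0..1]='4' size=0x4=4, data at stream[3..7]='9w2b' -> body[0..4], body so far='9w2b'
Chunk 2: stream[9..10]='8' size=0x8=8, data at stream[12..20]='p1fi0yh7' -> body[4..12], body so far='9w2bp1fi0yh7'
Chunk 3: stream[22..23]='4' size=0x4=4, data at stream[25..29]='dio5' -> body[12..16], body so far='9w2bp1fi0yh7dio5'
Chunk 4: stream[31..32]='0' size=0 (terminator). Final body='9w2bp1fi0yh7dio5' (16 bytes)

Answer: 4 8 4 0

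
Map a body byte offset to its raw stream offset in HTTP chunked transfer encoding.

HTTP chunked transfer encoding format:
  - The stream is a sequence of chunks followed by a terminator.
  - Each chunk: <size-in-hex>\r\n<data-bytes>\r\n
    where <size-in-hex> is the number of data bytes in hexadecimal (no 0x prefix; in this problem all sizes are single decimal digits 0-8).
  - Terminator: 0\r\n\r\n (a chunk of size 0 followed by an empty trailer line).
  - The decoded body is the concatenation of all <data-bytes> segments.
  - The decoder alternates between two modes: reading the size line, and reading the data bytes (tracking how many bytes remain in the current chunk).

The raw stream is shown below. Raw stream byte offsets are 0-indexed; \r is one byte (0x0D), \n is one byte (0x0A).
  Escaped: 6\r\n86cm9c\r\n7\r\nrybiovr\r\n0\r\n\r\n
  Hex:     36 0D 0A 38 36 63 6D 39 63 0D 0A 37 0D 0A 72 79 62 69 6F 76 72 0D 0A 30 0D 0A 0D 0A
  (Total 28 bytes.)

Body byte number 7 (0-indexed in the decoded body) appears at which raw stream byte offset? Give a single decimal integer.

Answer: 15

Derivation:
Chunk 1: stream[0..1]='6' size=0x6=6, data at stream[3..9]='86cm9c' -> body[0..6], body so far='86cm9c'
Chunk 2: stream[11..12]='7' size=0x7=7, data at stream[14..21]='rybiovr' -> body[6..13], body so far='86cm9crybiovr'
Chunk 3: stream[23..24]='0' size=0 (terminator). Final body='86cm9crybiovr' (13 bytes)
Body byte 7 at stream offset 15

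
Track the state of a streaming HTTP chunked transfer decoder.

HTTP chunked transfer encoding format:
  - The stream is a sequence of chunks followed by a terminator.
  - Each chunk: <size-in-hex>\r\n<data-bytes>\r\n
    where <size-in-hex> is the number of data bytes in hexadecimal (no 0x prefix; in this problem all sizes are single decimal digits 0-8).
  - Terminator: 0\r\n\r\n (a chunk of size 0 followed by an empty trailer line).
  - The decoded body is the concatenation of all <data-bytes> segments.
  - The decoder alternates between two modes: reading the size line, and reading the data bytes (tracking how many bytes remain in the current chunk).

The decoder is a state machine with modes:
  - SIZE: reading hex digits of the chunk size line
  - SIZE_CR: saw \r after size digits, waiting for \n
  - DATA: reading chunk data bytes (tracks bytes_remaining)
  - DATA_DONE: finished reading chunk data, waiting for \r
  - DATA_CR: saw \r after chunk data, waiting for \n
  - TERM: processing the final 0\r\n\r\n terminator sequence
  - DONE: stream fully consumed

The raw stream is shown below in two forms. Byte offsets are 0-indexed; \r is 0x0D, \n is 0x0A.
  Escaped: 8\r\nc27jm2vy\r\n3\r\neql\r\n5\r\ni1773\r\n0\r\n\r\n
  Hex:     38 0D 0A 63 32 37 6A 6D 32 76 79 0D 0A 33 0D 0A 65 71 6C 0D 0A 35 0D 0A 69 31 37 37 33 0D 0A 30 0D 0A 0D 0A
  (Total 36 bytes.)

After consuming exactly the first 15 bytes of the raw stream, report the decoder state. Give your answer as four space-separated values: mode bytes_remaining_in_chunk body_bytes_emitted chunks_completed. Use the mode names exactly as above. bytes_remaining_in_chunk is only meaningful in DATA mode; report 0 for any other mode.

Byte 0 = '8': mode=SIZE remaining=0 emitted=0 chunks_done=0
Byte 1 = 0x0D: mode=SIZE_CR remaining=0 emitted=0 chunks_done=0
Byte 2 = 0x0A: mode=DATA remaining=8 emitted=0 chunks_done=0
Byte 3 = 'c': mode=DATA remaining=7 emitted=1 chunks_done=0
Byte 4 = '2': mode=DATA remaining=6 emitted=2 chunks_done=0
Byte 5 = '7': mode=DATA remaining=5 emitted=3 chunks_done=0
Byte 6 = 'j': mode=DATA remaining=4 emitted=4 chunks_done=0
Byte 7 = 'm': mode=DATA remaining=3 emitted=5 chunks_done=0
Byte 8 = '2': mode=DATA remaining=2 emitted=6 chunks_done=0
Byte 9 = 'v': mode=DATA remaining=1 emitted=7 chunks_done=0
Byte 10 = 'y': mode=DATA_DONE remaining=0 emitted=8 chunks_done=0
Byte 11 = 0x0D: mode=DATA_CR remaining=0 emitted=8 chunks_done=0
Byte 12 = 0x0A: mode=SIZE remaining=0 emitted=8 chunks_done=1
Byte 13 = '3': mode=SIZE remaining=0 emitted=8 chunks_done=1
Byte 14 = 0x0D: mode=SIZE_CR remaining=0 emitted=8 chunks_done=1

Answer: SIZE_CR 0 8 1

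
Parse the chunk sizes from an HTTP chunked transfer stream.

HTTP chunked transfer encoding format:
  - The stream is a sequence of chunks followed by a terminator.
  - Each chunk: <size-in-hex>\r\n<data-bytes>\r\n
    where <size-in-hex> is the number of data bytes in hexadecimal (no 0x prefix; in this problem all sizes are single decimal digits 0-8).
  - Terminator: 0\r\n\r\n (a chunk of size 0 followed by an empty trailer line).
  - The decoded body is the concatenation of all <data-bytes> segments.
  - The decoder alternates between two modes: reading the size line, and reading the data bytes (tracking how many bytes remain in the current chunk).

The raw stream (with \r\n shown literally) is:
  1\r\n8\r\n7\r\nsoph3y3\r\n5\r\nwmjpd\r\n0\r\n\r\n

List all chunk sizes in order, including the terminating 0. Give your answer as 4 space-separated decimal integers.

Chunk 1: stream[0..1]='1' size=0x1=1, data at stream[3..4]='8' -> body[0..1], body so far='8'
Chunk 2: stream[6..7]='7' size=0x7=7, data at stream[9..16]='soph3y3' -> body[1..8], body so far='8soph3y3'
Chunk 3: stream[18..19]='5' size=0x5=5, data at stream[21..26]='wmjpd' -> body[8..13], body so far='8soph3y3wmjpd'
Chunk 4: stream[28..29]='0' size=0 (terminator). Final body='8soph3y3wmjpd' (13 bytes)

Answer: 1 7 5 0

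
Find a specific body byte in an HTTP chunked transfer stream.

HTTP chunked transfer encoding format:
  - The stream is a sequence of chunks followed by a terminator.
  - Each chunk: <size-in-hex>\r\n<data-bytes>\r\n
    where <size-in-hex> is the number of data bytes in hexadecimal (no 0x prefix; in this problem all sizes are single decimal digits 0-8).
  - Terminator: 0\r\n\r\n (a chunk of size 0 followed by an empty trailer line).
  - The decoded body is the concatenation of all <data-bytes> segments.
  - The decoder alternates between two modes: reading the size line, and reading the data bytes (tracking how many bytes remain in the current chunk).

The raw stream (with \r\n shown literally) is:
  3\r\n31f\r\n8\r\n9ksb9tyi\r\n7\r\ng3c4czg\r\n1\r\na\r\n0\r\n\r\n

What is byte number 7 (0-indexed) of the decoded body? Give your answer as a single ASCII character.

Answer: 9

Derivation:
Chunk 1: stream[0..1]='3' size=0x3=3, data at stream[3..6]='31f' -> body[0..3], body so far='31f'
Chunk 2: stream[8..9]='8' size=0x8=8, data at stream[11..19]='9ksb9tyi' -> body[3..11], body so far='31f9ksb9tyi'
Chunk 3: stream[21..22]='7' size=0x7=7, data at stream[24..31]='g3c4czg' -> body[11..18], body so far='31f9ksb9tyig3c4czg'
Chunk 4: stream[33..34]='1' size=0x1=1, data at stream[36..37]='a' -> body[18..19], body so far='31f9ksb9tyig3c4czga'
Chunk 5: stream[39..40]='0' size=0 (terminator). Final body='31f9ksb9tyig3c4czga' (19 bytes)
Body byte 7 = '9'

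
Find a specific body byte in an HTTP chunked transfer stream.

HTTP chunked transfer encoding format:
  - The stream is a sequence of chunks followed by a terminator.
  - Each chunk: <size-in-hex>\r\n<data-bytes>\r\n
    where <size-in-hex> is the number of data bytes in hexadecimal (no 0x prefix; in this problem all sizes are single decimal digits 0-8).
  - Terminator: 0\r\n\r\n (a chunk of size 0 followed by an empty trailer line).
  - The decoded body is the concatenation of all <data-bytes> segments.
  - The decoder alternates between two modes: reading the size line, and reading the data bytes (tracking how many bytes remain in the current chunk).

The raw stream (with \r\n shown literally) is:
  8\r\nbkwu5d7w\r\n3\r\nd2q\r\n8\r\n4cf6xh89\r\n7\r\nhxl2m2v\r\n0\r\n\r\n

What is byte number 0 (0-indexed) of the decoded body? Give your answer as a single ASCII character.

Answer: b

Derivation:
Chunk 1: stream[0..1]='8' size=0x8=8, data at stream[3..11]='bkwu5d7w' -> body[0..8], body so far='bkwu5d7w'
Chunk 2: stream[13..14]='3' size=0x3=3, data at stream[16..19]='d2q' -> body[8..11], body so far='bkwu5d7wd2q'
Chunk 3: stream[21..22]='8' size=0x8=8, data at stream[24..32]='4cf6xh89' -> body[11..19], body so far='bkwu5d7wd2q4cf6xh89'
Chunk 4: stream[34..35]='7' size=0x7=7, data at stream[37..44]='hxl2m2v' -> body[19..26], body so far='bkwu5d7wd2q4cf6xh89hxl2m2v'
Chunk 5: stream[46..47]='0' size=0 (terminator). Final body='bkwu5d7wd2q4cf6xh89hxl2m2v' (26 bytes)
Body byte 0 = 'b'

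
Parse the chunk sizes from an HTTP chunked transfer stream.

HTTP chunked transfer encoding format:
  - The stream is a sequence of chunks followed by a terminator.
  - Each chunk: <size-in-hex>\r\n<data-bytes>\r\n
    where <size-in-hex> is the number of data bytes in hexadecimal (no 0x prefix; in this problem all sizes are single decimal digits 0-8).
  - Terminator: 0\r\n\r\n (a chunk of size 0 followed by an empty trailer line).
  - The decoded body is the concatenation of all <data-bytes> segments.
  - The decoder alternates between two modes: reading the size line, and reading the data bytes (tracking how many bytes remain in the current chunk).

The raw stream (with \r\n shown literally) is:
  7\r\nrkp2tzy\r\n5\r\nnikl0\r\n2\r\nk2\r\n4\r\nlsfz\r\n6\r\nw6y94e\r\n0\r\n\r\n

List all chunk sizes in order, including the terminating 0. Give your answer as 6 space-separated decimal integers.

Chunk 1: stream[0..1]='7' size=0x7=7, data at stream[3..10]='rkp2tzy' -> body[0..7], body so far='rkp2tzy'
Chunk 2: stream[12..13]='5' size=0x5=5, data at stream[15..20]='nikl0' -> body[7..12], body so far='rkp2tzynikl0'
Chunk 3: stream[22..23]='2' size=0x2=2, data at stream[25..27]='k2' -> body[12..14], body so far='rkp2tzynikl0k2'
Chunk 4: stream[29..30]='4' size=0x4=4, data at stream[32..36]='lsfz' -> body[14..18], body so far='rkp2tzynikl0k2lsfz'
Chunk 5: stream[38..39]='6' size=0x6=6, data at stream[41..47]='w6y94e' -> body[18..24], body so far='rkp2tzynikl0k2lsfzw6y94e'
Chunk 6: stream[49..50]='0' size=0 (terminator). Final body='rkp2tzynikl0k2lsfzw6y94e' (24 bytes)

Answer: 7 5 2 4 6 0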